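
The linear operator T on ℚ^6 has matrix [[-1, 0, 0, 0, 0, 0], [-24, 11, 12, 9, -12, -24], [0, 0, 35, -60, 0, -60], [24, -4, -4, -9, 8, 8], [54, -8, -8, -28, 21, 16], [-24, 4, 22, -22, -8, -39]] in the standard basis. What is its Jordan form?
J = [[-1, 0, 0, 0, 0, 0], [0, -1, 0, 0, 0, 0], [0, 0, 5, 1, 0, 0], [0, 0, 0, 5, 0, 0], [0, 0, 0, 0, 5, 0], [0, 0, 0, 0, 0, 5]]

The characteristic polynomial is det(xI - A) = (x - 5)^4(x + 1)^2, so the eigenvalues are -1 (algebraic multiplicity 2), 5 (algebraic multiplicity 4).

For λ = -1: rank(A + I) = 4. The eigenspace has dimension 6 - 4 = 2, so there are 2 Jordan blocks; the rank sequence gives block sizes [1, 1].

For λ = 5: rank(A - 5I) = 3, rank((A - 5I)^2) = 2. The eigenspace has dimension 6 - 3 = 3, so there are 3 Jordan blocks; the rank sequence gives block sizes [2, 1, 1].

Assembling the blocks gives the Jordan form J above.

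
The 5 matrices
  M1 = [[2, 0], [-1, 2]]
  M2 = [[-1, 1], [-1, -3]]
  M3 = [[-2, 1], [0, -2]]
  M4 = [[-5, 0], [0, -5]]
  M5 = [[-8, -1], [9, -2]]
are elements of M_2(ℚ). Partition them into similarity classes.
Characteristic polynomials: χ_{M1} = (x - 2)^2, χ_{M2} = (x + 2)^2, χ_{M3} = (x + 2)^2, χ_{M4} = (x + 5)^2, χ_{M5} = (x + 5)^2.

{M1}: invariant factors (x - 2)^2.

{M2, M3}: invariant factors (x + 2)^2.

{M4}: invariant factors x + 5, x + 5.

{M5}: invariant factors (x + 5)^2.

Matrices are similar if and only if their invariant-factor lists agree; the partition into similarity classes is {M1}, {M2, M3}, {M4}, {M5}.

4 classes: {M1}, {M2, M3}, {M4}, {M5}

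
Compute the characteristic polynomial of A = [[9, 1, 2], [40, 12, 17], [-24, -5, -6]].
χ_A(x) = (x - 5)^3

xI - A = [[x - 9, -1, -2], [-40, x - 12, -17], [24, 5, x + 6]].

Expanding det(xI - A) along the first row:
det(xI - A) = + (x - 9)·det([[x - 12, -17], [5, x + 6]]) - (-1)·det([[-40, -17], [24, x + 6]]) + (-2)·det([[-40, x - 12], [24, 5]]).

Evaluating gives χ_A(x) = x^3 - 15x^2 + 75x - 125 = (x - 5)^3.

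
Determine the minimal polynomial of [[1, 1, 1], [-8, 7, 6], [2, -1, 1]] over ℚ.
The characteristic polynomial factors as (x - 3)^3. The minimal polynomial is ∏(x - λ)^{k_λ} where k_λ is the size of the largest Jordan block at λ.

For λ = 3: rank(A - 3I) = 2, and the largest Jordan block has size 3 (the smallest k with rank((A - 3I)^k) = rank((A - 3I)^(k+1))).

So m_A(x) = (x - 3)^3.

m_A(x) = (x - 3)^3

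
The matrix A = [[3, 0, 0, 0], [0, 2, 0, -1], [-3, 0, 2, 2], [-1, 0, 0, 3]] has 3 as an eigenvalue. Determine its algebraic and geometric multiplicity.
algebraic multiplicity 2, geometric multiplicity 1

The characteristic polynomial is (x - 3)^2(x - 2)^2, so the factor x - 3 appears with exponent 2: the algebraic multiplicity is 2.

rank(A - 3I) = 3, so the eigenspace has dimension 4 - 3 = 1: the geometric multiplicity is 1.

Since 1 < 2, A is not diagonalizable.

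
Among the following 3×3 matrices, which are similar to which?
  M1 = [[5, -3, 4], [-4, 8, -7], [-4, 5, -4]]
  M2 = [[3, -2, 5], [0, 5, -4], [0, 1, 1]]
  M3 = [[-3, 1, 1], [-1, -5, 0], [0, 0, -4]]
2 classes: {M1, M2}, {M3}

Characteristic polynomials: χ_{M1} = (x - 3)^3, χ_{M2} = (x - 3)^3, χ_{M3} = (x + 4)^3.

{M1, M2}: invariant factors (x - 3)^3.

{M3}: invariant factors (x + 4)^3.

Matrices are similar if and only if their invariant-factor lists agree; the partition into similarity classes is {M1, M2}, {M3}.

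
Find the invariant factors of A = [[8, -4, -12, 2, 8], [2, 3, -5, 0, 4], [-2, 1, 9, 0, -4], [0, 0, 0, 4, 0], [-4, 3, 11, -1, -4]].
x - 4, (x - 4)^2, (x - 4)^2

The Jordan structure of A has elementary divisors (x - 4)^2, (x - 4)^2, (x - 4). Arranging the block sizes at each eigenvalue in decreasing order and taking row products gives the invariant factors.

Invariant factors (smallest first, each dividing the next): x - 4, (x - 4)^2, (x - 4)^2.

Check: the last factor (x - 4)^2 is the minimal polynomial, and the product (x - 4)^5 is the characteristic polynomial.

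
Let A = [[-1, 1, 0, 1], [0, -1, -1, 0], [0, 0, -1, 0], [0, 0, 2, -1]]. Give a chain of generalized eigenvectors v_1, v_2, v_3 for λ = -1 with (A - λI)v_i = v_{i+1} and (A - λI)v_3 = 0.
We seek v_1 ∈ ker((A + I)^3) \ ker((A + I)^2), then set v_{i+1} = (A + I) v_i.

One such chain is v_1 = [[0, 0, 1, 0]]^T, v_2 = [[0, -1, 0, 2]]^T, v_3 = [[1, 0, 0, 0]]^T. Check: (A + I) v_3 = [[0, 0, 0, 0]]^T = 0.

v_1 = [[0, 0, 1, 0]]^T, v_2 = [[0, -1, 0, 2]]^T, v_3 = [[1, 0, 0, 0]]^T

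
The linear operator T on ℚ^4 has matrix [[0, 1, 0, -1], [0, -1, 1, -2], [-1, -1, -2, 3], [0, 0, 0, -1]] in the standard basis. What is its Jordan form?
The characteristic polynomial is det(xI - A) = (x + 1)^4, so the eigenvalues are -1 (algebraic multiplicity 4).

For λ = -1: rank(A + I) = 2, rank((A + I)^2) = 1, rank((A + I)^3) = 0. The eigenspace has dimension 4 - 2 = 2, so there are 2 Jordan blocks; the rank sequence gives block sizes [3, 1].

Assembling the blocks gives the Jordan form J above.

J = [[-1, 1, 0, 0], [0, -1, 1, 0], [0, 0, -1, 0], [0, 0, 0, -1]]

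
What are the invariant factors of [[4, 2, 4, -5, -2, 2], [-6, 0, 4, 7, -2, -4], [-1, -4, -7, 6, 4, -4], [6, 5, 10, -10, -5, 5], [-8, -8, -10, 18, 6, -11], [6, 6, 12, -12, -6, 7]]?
(x - 1)(x + 2), (x - 1)^3(x + 2)

The Jordan structure of A has elementary divisors (x + 2), (x + 2), (x - 1)^3, (x - 1). Arranging the block sizes at each eigenvalue in decreasing order and taking row products gives the invariant factors.

Invariant factors (smallest first, each dividing the next): (x - 1)(x + 2), (x - 1)^3(x + 2).

Check: the last factor (x - 1)^3(x + 2) is the minimal polynomial, and the product (x - 1)^4(x + 2)^2 is the characteristic polynomial.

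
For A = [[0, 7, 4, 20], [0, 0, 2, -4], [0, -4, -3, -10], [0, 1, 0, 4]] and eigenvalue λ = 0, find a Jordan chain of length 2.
We seek v_1 ∈ ker(A^2) \ ker(A), then set v_{i+1} = A v_i.

One such chain is v_1 = [[-2, 3, 0, -1]]^T, v_2 = [[1, 4, -2, -1]]^T. Check: A v_2 = [[0, 0, 0, 0]]^T = 0.

v_1 = [[-2, 3, 0, -1]]^T, v_2 = [[1, 4, -2, -1]]^T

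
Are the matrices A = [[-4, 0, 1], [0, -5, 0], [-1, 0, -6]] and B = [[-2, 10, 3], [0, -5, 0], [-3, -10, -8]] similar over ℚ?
Yes.

Two matrices over a field are similar if and only if they have the same invariant factors.

Both A and B have characteristic polynomial (x + 5)^3 and minimal polynomial (x + 5)^2. Computing further, both have invariant factors x + 5, (x + 5)^2. Hence A and B are similar.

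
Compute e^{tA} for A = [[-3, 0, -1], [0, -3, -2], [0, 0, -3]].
e^{tA} = [[e^{-3*t}, 0, -t*e^{-3*t}], [0, e^{-3*t}, -2*t*e^{-3*t}], [0, 0, e^{-3*t}]]

A has Jordan form J = [[-3, 1, 0], [0, -3, 0], [0, 0, -3]] with A = PJP^{-1}, so e^{tA} = P e^{tJ} P^{-1}.

For a Jordan block J_k(λ), e^{tJ_k(λ)} = e^{λt} · (I + tN + t^2 N^2/2! + ... + t^{k-1} N^{k-1}/(k-1)!) where N is the nilpotent superdiagonal part.

Assembling the blocks and conjugating back gives the entries of e^{tA} as shown above.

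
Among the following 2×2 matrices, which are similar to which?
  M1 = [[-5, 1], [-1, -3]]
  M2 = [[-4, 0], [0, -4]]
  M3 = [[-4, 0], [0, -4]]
2 classes: {M1}, {M2, M3}

Characteristic polynomials: χ_{M1} = (x + 4)^2, χ_{M2} = (x + 4)^2, χ_{M3} = (x + 4)^2.

{M1}: invariant factors (x + 4)^2.

{M2, M3}: invariant factors x + 4, x + 4.

Matrices are similar if and only if their invariant-factor lists agree; the partition into similarity classes is {M1}, {M2, M3}.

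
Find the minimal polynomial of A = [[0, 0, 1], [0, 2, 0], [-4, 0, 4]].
m_A(x) = (x - 2)^2

The characteristic polynomial factors as (x - 2)^3. The minimal polynomial is ∏(x - λ)^{k_λ} where k_λ is the size of the largest Jordan block at λ.

For λ = 2: rank(A - 2I) = 1, and the largest Jordan block has size 2 (the smallest k with rank((A - 2I)^k) = rank((A - 2I)^(k+1))).

So m_A(x) = (x - 2)^2.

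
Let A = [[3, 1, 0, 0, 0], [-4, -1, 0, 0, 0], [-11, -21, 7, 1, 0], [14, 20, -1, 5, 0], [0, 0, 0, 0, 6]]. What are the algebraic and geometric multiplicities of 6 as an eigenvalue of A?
The characteristic polynomial is (x - 6)^3(x - 1)^2, so the factor x - 6 appears with exponent 3: the algebraic multiplicity is 3.

rank(A - 6I) = 3, so the eigenspace has dimension 5 - 3 = 2: the geometric multiplicity is 2.

Since 2 < 3, A is not diagonalizable.

algebraic multiplicity 3, geometric multiplicity 2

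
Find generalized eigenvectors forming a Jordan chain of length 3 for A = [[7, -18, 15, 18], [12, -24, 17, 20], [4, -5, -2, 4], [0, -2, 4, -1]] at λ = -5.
v_1 = [[-9, -12, -1, -5]]^T, v_2 = [[3, 3, 1, 0]]^T, v_3 = [[-3, -4, 0, -2]]^T

We seek v_1 ∈ ker((A + 5I)^3) \ ker((A + 5I)^2), then set v_{i+1} = (A + 5I) v_i.

One such chain is v_1 = [[-9, -12, -1, -5]]^T, v_2 = [[3, 3, 1, 0]]^T, v_3 = [[-3, -4, 0, -2]]^T. Check: (A + 5I) v_3 = [[0, 0, 0, 0]]^T = 0.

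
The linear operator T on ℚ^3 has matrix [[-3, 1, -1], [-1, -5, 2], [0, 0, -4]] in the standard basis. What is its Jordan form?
J = [[-4, 1, 0], [0, -4, 1], [0, 0, -4]]

The characteristic polynomial is det(xI - A) = (x + 4)^3, so the eigenvalues are -4 (algebraic multiplicity 3).

For λ = -4: rank(A + 4I) = 2, rank((A + 4I)^2) = 1, rank((A + 4I)^3) = 0. The eigenspace has dimension 3 - 2 = 1, so there is 1 Jordan block; the rank sequence gives block sizes [3].

Assembling the blocks gives the Jordan form J above.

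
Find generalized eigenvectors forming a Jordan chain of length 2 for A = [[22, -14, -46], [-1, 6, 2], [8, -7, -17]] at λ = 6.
v_1 = [[1, -2, 1]]^T, v_2 = [[-2, 1, -1]]^T

We seek v_1 ∈ ker((A - 6I)^2) \ ker(A - 6I), then set v_{i+1} = (A - 6I) v_i.

One such chain is v_1 = [[1, -2, 1]]^T, v_2 = [[-2, 1, -1]]^T. Check: (A - 6I) v_2 = [[0, 0, 0]]^T = 0.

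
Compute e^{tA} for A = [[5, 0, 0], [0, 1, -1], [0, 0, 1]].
e^{tA} = [[e^{5*t}, 0, 0], [0, e^{t}, -t*e^{t}], [0, 0, e^{t}]]

A has Jordan form J = [[1, 1, 0], [0, 1, 0], [0, 0, 5]] with A = PJP^{-1}, so e^{tA} = P e^{tJ} P^{-1}.

For a Jordan block J_k(λ), e^{tJ_k(λ)} = e^{λt} · (I + tN + t^2 N^2/2! + ... + t^{k-1} N^{k-1}/(k-1)!) where N is the nilpotent superdiagonal part.

Assembling the blocks and conjugating back gives the entries of e^{tA} as shown above.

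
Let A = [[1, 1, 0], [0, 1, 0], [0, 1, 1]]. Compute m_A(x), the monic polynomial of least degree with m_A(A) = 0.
The characteristic polynomial factors as (x - 1)^3. The minimal polynomial is ∏(x - λ)^{k_λ} where k_λ is the size of the largest Jordan block at λ.

For λ = 1: rank(A - I) = 1, and the largest Jordan block has size 2 (the smallest k with rank((A - I)^k) = rank((A - I)^(k+1))).

So m_A(x) = (x - 1)^2.

m_A(x) = (x - 1)^2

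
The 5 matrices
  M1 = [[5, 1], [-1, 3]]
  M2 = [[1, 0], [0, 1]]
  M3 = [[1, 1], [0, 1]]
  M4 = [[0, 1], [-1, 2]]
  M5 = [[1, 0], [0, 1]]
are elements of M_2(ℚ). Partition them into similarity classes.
3 classes: {M1}, {M2, M5}, {M3, M4}

Characteristic polynomials: χ_{M1} = (x - 4)^2, χ_{M2} = (x - 1)^2, χ_{M3} = (x - 1)^2, χ_{M4} = (x - 1)^2, χ_{M5} = (x - 1)^2.

{M1}: invariant factors (x - 4)^2.

{M2, M5}: invariant factors x - 1, x - 1.

{M3, M4}: invariant factors (x - 1)^2.

Matrices are similar if and only if their invariant-factor lists agree; the partition into similarity classes is {M1}, {M2, M5}, {M3, M4}.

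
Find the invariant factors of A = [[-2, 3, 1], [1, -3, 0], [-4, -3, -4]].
(x + 3)^3

The Jordan structure of A has elementary divisors (x + 3)^3. Arranging the block sizes at each eigenvalue in decreasing order and taking row products gives the invariant factors.

Invariant factors (smallest first, each dividing the next): (x + 3)^3.

Check: the last factor (x + 3)^3 is the minimal polynomial, and the product (x + 3)^3 is the characteristic polynomial.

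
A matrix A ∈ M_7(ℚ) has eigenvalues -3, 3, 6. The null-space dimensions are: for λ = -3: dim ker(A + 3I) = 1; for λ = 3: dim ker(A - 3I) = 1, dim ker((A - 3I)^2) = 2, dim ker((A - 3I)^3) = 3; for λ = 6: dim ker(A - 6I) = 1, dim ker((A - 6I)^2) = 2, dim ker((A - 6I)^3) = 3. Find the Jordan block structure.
Jordan blocks: (-3, 1), (3, 3), (6, 3)

λ = -3: successive nullity increments [1] count blocks of size ≥ k; block sizes are [1].
λ = 3: successive nullity increments [1, 1, 1] count blocks of size ≥ k; block sizes are [3].
λ = 6: successive nullity increments [1, 1, 1] count blocks of size ≥ k; block sizes are [3].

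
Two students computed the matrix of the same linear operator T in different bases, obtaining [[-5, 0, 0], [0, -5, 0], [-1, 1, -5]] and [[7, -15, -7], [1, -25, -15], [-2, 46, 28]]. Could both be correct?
trace(A) = -15 but trace(B) = 10. The trace is a similarity invariant, so A and B are not similar.

No.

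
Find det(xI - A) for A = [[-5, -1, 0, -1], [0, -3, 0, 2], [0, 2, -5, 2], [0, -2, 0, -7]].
xI - A = [[x + 5, 1, 0, 1], [0, x + 3, 0, -2], [0, -2, x + 5, -2], [0, 2, 0, x + 7]].

Expanding det(xI - A) along the first row:
det(xI - A) = + (x + 5)·det([[x + 3, 0, -2], [-2, x + 5, -2], [2, 0, x + 7]]) - (1)·det([[0, 0, -2], [0, x + 5, -2], [0, 0, x + 7]]) + (0)·det([[0, x + 3, -2], [0, -2, -2], [0, 2, x + 7]]) - (1)·det([[0, x + 3, 0], [0, -2, x + 5], [0, 2, 0]]).

Evaluating gives χ_A(x) = x^4 + 20x^3 + 150x^2 + 500x + 625 = (x + 5)^4.

χ_A(x) = (x + 5)^4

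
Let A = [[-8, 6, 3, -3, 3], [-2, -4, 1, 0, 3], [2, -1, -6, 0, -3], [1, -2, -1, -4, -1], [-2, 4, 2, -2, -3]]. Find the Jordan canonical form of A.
J = [[-5, 1, 0, 0, 0], [0, -5, 1, 0, 0], [0, 0, -5, 0, 0], [0, 0, 0, -5, 0], [0, 0, 0, 0, -5]]

The characteristic polynomial is det(xI - A) = (x + 5)^5, so the eigenvalues are -5 (algebraic multiplicity 5).

For λ = -5: rank(A + 5I) = 2, rank((A + 5I)^2) = 1, rank((A + 5I)^3) = 0. The eigenspace has dimension 5 - 2 = 3, so there are 3 Jordan blocks; the rank sequence gives block sizes [3, 1, 1].

Assembling the blocks gives the Jordan form J above.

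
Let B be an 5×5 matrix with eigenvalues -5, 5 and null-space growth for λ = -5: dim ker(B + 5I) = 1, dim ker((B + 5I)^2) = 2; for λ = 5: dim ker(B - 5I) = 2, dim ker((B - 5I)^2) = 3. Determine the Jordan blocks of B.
Jordan blocks: (-5, 2), (5, 2), (5, 1)

λ = -5: successive nullity increments [1, 1] count blocks of size ≥ k; block sizes are [2].
λ = 5: successive nullity increments [2, 1] count blocks of size ≥ k; block sizes are [2, 1].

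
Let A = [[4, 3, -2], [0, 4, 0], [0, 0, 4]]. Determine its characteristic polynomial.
xI - A = [[x - 4, -3, 2], [0, x - 4, 0], [0, 0, x - 4]].

Expanding det(xI - A) along the first row:
det(xI - A) = + (x - 4)·det([[x - 4, 0], [0, x - 4]]) - (-3)·det([[0, 0], [0, x - 4]]) + (2)·det([[0, x - 4], [0, 0]]).

Evaluating gives χ_A(x) = x^3 - 12x^2 + 48x - 64 = (x - 4)^3.

χ_A(x) = (x - 4)^3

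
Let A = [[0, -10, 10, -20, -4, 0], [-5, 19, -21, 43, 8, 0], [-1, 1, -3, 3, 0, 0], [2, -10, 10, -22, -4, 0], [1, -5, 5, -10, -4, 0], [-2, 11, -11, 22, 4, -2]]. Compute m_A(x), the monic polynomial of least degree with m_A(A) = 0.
m_A(x) = (x + 2)^2

The characteristic polynomial factors as (x + 2)^6. The minimal polynomial is ∏(x - λ)^{k_λ} where k_λ is the size of the largest Jordan block at λ.

For λ = -2: rank(A + 2I) = 3, and the largest Jordan block has size 2 (the smallest k with rank((A + 2I)^k) = rank((A + 2I)^(k+1))).

So m_A(x) = (x + 2)^2.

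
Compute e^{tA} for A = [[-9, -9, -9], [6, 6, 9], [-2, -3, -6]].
e^{tA} = [[(1 - 6*t)*e^{-3*t}, -9*t*e^{-3*t}, -9*t*e^{-3*t}], [6*t*e^{-3*t}, (9*t + 1)*e^{-3*t}, 9*t*e^{-3*t}], [-2*t*e^{-3*t}, -3*t*e^{-3*t}, (1 - 3*t)*e^{-3*t}]]

A has Jordan form J = [[-3, 1, 0], [0, -3, 0], [0, 0, -3]] with A = PJP^{-1}, so e^{tA} = P e^{tJ} P^{-1}.

For a Jordan block J_k(λ), e^{tJ_k(λ)} = e^{λt} · (I + tN + t^2 N^2/2! + ... + t^{k-1} N^{k-1}/(k-1)!) where N is the nilpotent superdiagonal part.

Assembling the blocks and conjugating back gives the entries of e^{tA} as shown above.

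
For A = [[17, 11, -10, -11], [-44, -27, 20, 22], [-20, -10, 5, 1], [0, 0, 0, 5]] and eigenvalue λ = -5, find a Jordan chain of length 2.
We seek v_1 ∈ ker((A + 5I)^2) \ ker(A + 5I), then set v_{i+1} = (A + 5I) v_i.

One such chain is v_1 = [[0, 1, 1, 0]]^T, v_2 = [[1, -2, 0, 0]]^T. Check: (A + 5I) v_2 = [[0, 0, 0, 0]]^T = 0.

v_1 = [[0, 1, 1, 0]]^T, v_2 = [[1, -2, 0, 0]]^T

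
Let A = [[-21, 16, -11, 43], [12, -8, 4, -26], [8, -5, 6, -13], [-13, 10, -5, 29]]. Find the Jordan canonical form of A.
The characteristic polynomial is det(xI - A) = (x - 6)(x - 1)^2(x + 2), so the eigenvalues are -2 (algebraic multiplicity 1), 1 (algebraic multiplicity 2), 6 (algebraic multiplicity 1).

For λ = -2: algebraic multiplicity 1 gives one 1×1 block.

For λ = 1: rank(A - I) = 3, rank((A - I)^2) = 2. The eigenspace has dimension 4 - 3 = 1, so there is 1 Jordan block; the rank sequence gives block sizes [2].

For λ = 6: algebraic multiplicity 1 gives one 1×1 block.

Assembling the blocks gives the Jordan form J above.

J = [[-2, 0, 0, 0], [0, 1, 1, 0], [0, 0, 1, 0], [0, 0, 0, 6]]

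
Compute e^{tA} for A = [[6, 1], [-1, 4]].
A has Jordan form J = [[5, 1], [0, 5]] with A = PJP^{-1}, so e^{tA} = P e^{tJ} P^{-1}.

For a Jordan block J_k(λ), e^{tJ_k(λ)} = e^{λt} · (I + tN + t^2 N^2/2! + ... + t^{k-1} N^{k-1}/(k-1)!) where N is the nilpotent superdiagonal part.

Assembling the blocks and conjugating back gives the entries of e^{tA} as shown above.

e^{tA} = [[(t + 1)*e^{5*t}, t*e^{5*t}], [-t*e^{5*t}, (1 - t)*e^{5*t}]]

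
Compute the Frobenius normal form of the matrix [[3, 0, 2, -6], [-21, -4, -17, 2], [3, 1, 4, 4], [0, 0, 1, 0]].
The invariant factors of A (the non-unit diagonal entries of the Smith normal form of xI - A over ℚ[x]) are x - 3, x(x - 3)(x + 3), each dividing the next. The characteristic polynomial is their product, x(x - 3)^2(x + 3).

The rational canonical form is the block-diagonal matrix of companion matrices C(f_i):
R = [[3, 0, 0, 0], [0, 0, 0, 0], [0, 1, 0, 9], [0, 0, 1, 0]].

R = [[3, 0, 0, 0], [0, 0, 0, 0], [0, 1, 0, 9], [0, 0, 1, 0]]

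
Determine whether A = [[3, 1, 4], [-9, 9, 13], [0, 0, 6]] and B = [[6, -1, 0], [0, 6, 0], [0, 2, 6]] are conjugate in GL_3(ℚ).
No.

Both have characteristic polynomial (x - 6)^3, but the minimal polynomial of A is (x - 6)^3 while the minimal polynomial of B is (x - 6)^2. The minimal polynomial is a similarity invariant, so A and B are not similar.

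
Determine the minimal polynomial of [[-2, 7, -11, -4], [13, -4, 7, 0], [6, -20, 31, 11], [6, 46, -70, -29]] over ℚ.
m_A(x) = (x + 1)^3

The characteristic polynomial factors as (x + 1)^4. The minimal polynomial is ∏(x - λ)^{k_λ} where k_λ is the size of the largest Jordan block at λ.

For λ = -1: rank(A + I) = 2, and the largest Jordan block has size 3 (the smallest k with rank((A + I)^k) = rank((A + I)^(k+1))).

So m_A(x) = (x + 1)^3.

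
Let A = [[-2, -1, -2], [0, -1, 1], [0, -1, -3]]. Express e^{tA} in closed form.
A has Jordan form J = [[-2, 1, 0], [0, -2, 1], [0, 0, -2]] with A = PJP^{-1}, so e^{tA} = P e^{tJ} P^{-1}.

For a Jordan block J_k(λ), e^{tJ_k(λ)} = e^{λt} · (I + tN + t^2 N^2/2! + ... + t^{k-1} N^{k-1}/(k-1)!) where N is the nilpotent superdiagonal part.

Assembling the blocks and conjugating back gives the entries of e^{tA} as shown above.

e^{tA} = [[e^{-2*t}, t*(t - 2)*e^{-2*t}/2, t*(t - 4)*e^{-2*t}/2], [0, (t + 1)*e^{-2*t}, t*e^{-2*t}], [0, -t*e^{-2*t}, (1 - t)*e^{-2*t}]]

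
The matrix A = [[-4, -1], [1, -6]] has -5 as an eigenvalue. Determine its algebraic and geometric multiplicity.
The characteristic polynomial is (x + 5)^2, so the factor x + 5 appears with exponent 2: the algebraic multiplicity is 2.

rank(A + 5I) = 1, so the eigenspace has dimension 2 - 1 = 1: the geometric multiplicity is 1.

Since 1 < 2, A is not diagonalizable.

algebraic multiplicity 2, geometric multiplicity 1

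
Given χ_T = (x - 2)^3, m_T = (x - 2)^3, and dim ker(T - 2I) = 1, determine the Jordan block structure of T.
Jordan blocks: (2, 3)

λ = 2: algebraic multiplicity 3 (exponent in χ_T), largest block size 3 (exponent in m_T), 1 block (geometric multiplicity). This forces block sizes [3].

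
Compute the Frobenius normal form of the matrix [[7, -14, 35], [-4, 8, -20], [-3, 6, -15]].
R = [[0, 0, 0], [0, 0, 0], [0, 1, 0]]

The invariant factors of A (the non-unit diagonal entries of the Smith normal form of xI - A over ℚ[x]) are x, x^2, each dividing the next. The characteristic polynomial is their product, x^3.

The rational canonical form is the block-diagonal matrix of companion matrices C(f_i):
R = [[0, 0, 0], [0, 0, 0], [0, 1, 0]].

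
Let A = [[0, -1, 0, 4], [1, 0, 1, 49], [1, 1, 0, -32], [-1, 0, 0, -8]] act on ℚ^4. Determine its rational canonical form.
The invariant factors of A (the non-unit diagonal entries of the Smith normal form of xI - A over ℚ[x]) are (x^2 + 4x - 6)^2, each dividing the next. The characteristic polynomial is their product, (x^2 + 4x - 6)^2.

The rational canonical form is the block-diagonal matrix of companion matrices C(f_i):
R = [[0, 0, 0, -36], [1, 0, 0, 48], [0, 1, 0, -4], [0, 0, 1, -8]].

Note the characteristic polynomial does not split into linear factors over ℚ, so A has no Jordan form over ℚ; the rational canonical form exists over any field.

R = [[0, 0, 0, -36], [1, 0, 0, 48], [0, 1, 0, -4], [0, 0, 1, -8]]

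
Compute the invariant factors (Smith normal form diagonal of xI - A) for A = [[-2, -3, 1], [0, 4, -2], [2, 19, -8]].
(x + 2)^3

The Jordan structure of A has elementary divisors (x + 2)^3. Arranging the block sizes at each eigenvalue in decreasing order and taking row products gives the invariant factors.

Invariant factors (smallest first, each dividing the next): (x + 2)^3.

Check: the last factor (x + 2)^3 is the minimal polynomial, and the product (x + 2)^3 is the characteristic polynomial.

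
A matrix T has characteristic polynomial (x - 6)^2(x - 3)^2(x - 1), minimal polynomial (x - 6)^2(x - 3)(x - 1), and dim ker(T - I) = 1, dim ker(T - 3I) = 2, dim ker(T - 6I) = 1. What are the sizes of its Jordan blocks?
λ = 1: algebraic multiplicity 1 (exponent in χ_T), largest block size 1 (exponent in m_T), 1 block (geometric multiplicity). This forces block sizes [1].
λ = 3: algebraic multiplicity 2 (exponent in χ_T), largest block size 1 (exponent in m_T), 2 blocks (geometric multiplicity). These force block sizes [1, 1].
λ = 6: algebraic multiplicity 2 (exponent in χ_T), largest block size 2 (exponent in m_T), 1 block (geometric multiplicity). This forces block sizes [2].

Jordan blocks: (1, 1), (3, 1), (3, 1), (6, 2)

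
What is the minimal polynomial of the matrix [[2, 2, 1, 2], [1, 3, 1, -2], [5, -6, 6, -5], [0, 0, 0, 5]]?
m_A(x) = (x - 5)^3(x - 1)

The characteristic polynomial factors as (x - 5)^3(x - 1). The minimal polynomial is ∏(x - λ)^{k_λ} where k_λ is the size of the largest Jordan block at λ.

For λ = 1: rank(A - I) = 3, and the largest Jordan block has size 1 (the smallest k with rank((A - I)^k) = rank((A - I)^(k+1))).
For λ = 5: rank(A - 5I) = 3, and the largest Jordan block has size 3 (the smallest k with rank((A - 5I)^k) = rank((A - 5I)^(k+1))).

So m_A(x) = (x - 5)^3(x - 1).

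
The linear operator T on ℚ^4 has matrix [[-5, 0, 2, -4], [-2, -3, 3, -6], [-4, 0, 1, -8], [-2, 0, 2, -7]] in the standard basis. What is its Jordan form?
J = [[-5, 0, 0, 0], [0, -3, 1, 0], [0, 0, -3, 0], [0, 0, 0, -3]]

The characteristic polynomial is det(xI - A) = (x + 3)^3(x + 5), so the eigenvalues are -5 (algebraic multiplicity 1), -3 (algebraic multiplicity 3).

For λ = -5: algebraic multiplicity 1 gives one 1×1 block.

For λ = -3: rank(A + 3I) = 2, rank((A + 3I)^2) = 1. The eigenspace has dimension 4 - 2 = 2, so there are 2 Jordan blocks; the rank sequence gives block sizes [2, 1].

Assembling the blocks gives the Jordan form J above.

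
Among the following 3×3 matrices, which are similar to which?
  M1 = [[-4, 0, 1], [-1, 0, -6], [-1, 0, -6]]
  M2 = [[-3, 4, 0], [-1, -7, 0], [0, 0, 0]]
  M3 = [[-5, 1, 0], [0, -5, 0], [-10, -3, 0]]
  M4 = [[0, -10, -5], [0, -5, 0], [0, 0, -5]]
Characteristic polynomials: χ_{M1} = x(x + 5)^2, χ_{M2} = x(x + 5)^2, χ_{M3} = x(x + 5)^2, χ_{M4} = x(x + 5)^2.

{M1, M2, M3}: invariant factors x(x + 5)^2.

{M4}: invariant factors x + 5, x(x + 5).

Matrices are similar if and only if their invariant-factor lists agree; the partition into similarity classes is {M1, M2, M3}, {M4}.

2 classes: {M1, M2, M3}, {M4}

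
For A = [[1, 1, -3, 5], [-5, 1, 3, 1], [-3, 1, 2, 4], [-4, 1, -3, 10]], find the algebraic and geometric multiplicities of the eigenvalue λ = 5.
The characteristic polynomial is (x - 5)^2(x - 2)^2, so the factor x - 5 appears with exponent 2: the algebraic multiplicity is 2.

rank(A - 5I) = 3, so the eigenspace has dimension 4 - 3 = 1: the geometric multiplicity is 1.

Since 1 < 2, A is not diagonalizable.

algebraic multiplicity 2, geometric multiplicity 1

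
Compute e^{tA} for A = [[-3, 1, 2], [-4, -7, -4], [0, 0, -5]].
A has Jordan form J = [[-5, 1, 0], [0, -5, 0], [0, 0, -5]] with A = PJP^{-1}, so e^{tA} = P e^{tJ} P^{-1}.

For a Jordan block J_k(λ), e^{tJ_k(λ)} = e^{λt} · (I + tN + t^2 N^2/2! + ... + t^{k-1} N^{k-1}/(k-1)!) where N is the nilpotent superdiagonal part.

Assembling the blocks and conjugating back gives the entries of e^{tA} as shown above.

e^{tA} = [[(2*t + 1)*e^{-5*t}, t*e^{-5*t}, 2*t*e^{-5*t}], [-4*t*e^{-5*t}, (1 - 2*t)*e^{-5*t}, -4*t*e^{-5*t}], [0, 0, e^{-5*t}]]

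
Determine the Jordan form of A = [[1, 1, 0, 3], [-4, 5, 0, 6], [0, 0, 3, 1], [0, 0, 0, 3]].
J = [[3, 1, 0, 0], [0, 3, 0, 0], [0, 0, 3, 1], [0, 0, 0, 3]]

The characteristic polynomial is det(xI - A) = (x - 3)^4, so the eigenvalues are 3 (algebraic multiplicity 4).

For λ = 3: rank(A - 3I) = 2, rank((A - 3I)^2) = 0. The eigenspace has dimension 4 - 2 = 2, so there are 2 Jordan blocks; the rank sequence gives block sizes [2, 2].

Assembling the blocks gives the Jordan form J above.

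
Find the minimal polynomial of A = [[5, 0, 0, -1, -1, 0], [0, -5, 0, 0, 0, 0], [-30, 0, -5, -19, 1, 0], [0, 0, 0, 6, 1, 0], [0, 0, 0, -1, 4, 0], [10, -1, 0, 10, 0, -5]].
m_A(x) = (x - 5)^2(x + 5)^2

The characteristic polynomial factors as (x - 5)^3(x + 5)^3. The minimal polynomial is ∏(x - λ)^{k_λ} where k_λ is the size of the largest Jordan block at λ.

For λ = -5: rank(A + 5I) = 4, and the largest Jordan block has size 2 (the smallest k with rank((A + 5I)^k) = rank((A + 5I)^(k+1))).
For λ = 5: rank(A - 5I) = 4, and the largest Jordan block has size 2 (the smallest k with rank((A - 5I)^k) = rank((A - 5I)^(k+1))).

So m_A(x) = (x - 5)^2(x + 5)^2.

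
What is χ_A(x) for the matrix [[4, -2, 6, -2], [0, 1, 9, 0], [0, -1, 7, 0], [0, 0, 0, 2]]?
xI - A = [[x - 4, 2, -6, 2], [0, x - 1, -9, 0], [0, 1, x - 7, 0], [0, 0, 0, x - 2]].

Expanding det(xI - A) along the first row:
det(xI - A) = + (x - 4)·det([[x - 1, -9, 0], [1, x - 7, 0], [0, 0, x - 2]]) - (2)·det([[0, -9, 0], [0, x - 7, 0], [0, 0, x - 2]]) + (-6)·det([[0, x - 1, 0], [0, 1, 0], [0, 0, x - 2]]) - (2)·det([[0, x - 1, -9], [0, 1, x - 7], [0, 0, 0]]).

Evaluating gives χ_A(x) = x^4 - 14x^3 + 72x^2 - 160x + 128 = (x - 4)^3(x - 2).

χ_A(x) = (x - 4)^3(x - 2)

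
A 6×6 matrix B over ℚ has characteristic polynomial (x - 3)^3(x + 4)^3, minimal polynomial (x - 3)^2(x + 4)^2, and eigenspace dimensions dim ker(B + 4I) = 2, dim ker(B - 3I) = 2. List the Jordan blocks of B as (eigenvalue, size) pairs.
λ = -4: algebraic multiplicity 3 (exponent in χ_B), largest block size 2 (exponent in m_B), 2 blocks (geometric multiplicity). These force block sizes [2, 1].
λ = 3: algebraic multiplicity 3 (exponent in χ_B), largest block size 2 (exponent in m_B), 2 blocks (geometric multiplicity). These force block sizes [2, 1].

Jordan blocks: (-4, 2), (-4, 1), (3, 2), (3, 1)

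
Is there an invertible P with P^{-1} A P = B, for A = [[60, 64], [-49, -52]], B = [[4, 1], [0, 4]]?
Two matrices over a field are similar if and only if they have the same invariant factors.

Both A and B have characteristic polynomial (x - 4)^2 and minimal polynomial (x - 4)^2. Computing further, both have invariant factors (x - 4)^2. Hence A and B are similar.

Yes.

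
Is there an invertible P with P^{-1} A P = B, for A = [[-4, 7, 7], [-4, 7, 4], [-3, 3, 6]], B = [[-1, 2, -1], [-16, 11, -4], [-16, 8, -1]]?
Yes.

Two matrices over a field are similar if and only if they have the same invariant factors.

Both A and B have characteristic polynomial (x - 3)^3 and minimal polynomial (x - 3)^2. Computing further, both have invariant factors x - 3, (x - 3)^2. Hence A and B are similar.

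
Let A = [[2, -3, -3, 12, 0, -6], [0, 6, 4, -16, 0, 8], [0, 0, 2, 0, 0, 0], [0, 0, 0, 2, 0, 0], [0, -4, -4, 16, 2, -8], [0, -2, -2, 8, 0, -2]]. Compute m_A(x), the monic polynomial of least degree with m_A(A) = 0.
m_A(x) = (x - 2)^2

The characteristic polynomial factors as (x - 2)^6. The minimal polynomial is ∏(x - λ)^{k_λ} where k_λ is the size of the largest Jordan block at λ.

For λ = 2: rank(A - 2I) = 1, and the largest Jordan block has size 2 (the smallest k with rank((A - 2I)^k) = rank((A - 2I)^(k+1))).

So m_A(x) = (x - 2)^2.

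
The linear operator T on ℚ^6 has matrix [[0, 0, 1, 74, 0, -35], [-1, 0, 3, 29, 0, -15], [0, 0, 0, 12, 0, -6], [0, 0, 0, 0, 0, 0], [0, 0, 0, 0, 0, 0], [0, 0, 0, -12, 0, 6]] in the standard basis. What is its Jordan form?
J = [[0, 1, 0, 0, 0, 0], [0, 0, 1, 0, 0, 0], [0, 0, 0, 0, 0, 0], [0, 0, 0, 0, 0, 0], [0, 0, 0, 0, 0, 0], [0, 0, 0, 0, 0, 6]]

The characteristic polynomial is det(xI - A) = x^5(x - 6), so the eigenvalues are 0 (algebraic multiplicity 5), 6 (algebraic multiplicity 1).

For λ = 0: rank(A) = 3, rank(A^2) = 2, rank(A^3) = 1. The eigenspace has dimension 6 - 3 = 3, so there are 3 Jordan blocks; the rank sequence gives block sizes [3, 1, 1].

For λ = 6: algebraic multiplicity 1 gives one 1×1 block.

Assembling the blocks gives the Jordan form J above.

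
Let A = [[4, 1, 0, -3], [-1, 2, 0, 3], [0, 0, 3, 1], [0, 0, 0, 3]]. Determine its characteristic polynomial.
xI - A = [[x - 4, -1, 0, 3], [1, x - 2, 0, -3], [0, 0, x - 3, -1], [0, 0, 0, x - 3]].

Expanding det(xI - A) along the first row:
det(xI - A) = + (x - 4)·det([[x - 2, 0, -3], [0, x - 3, -1], [0, 0, x - 3]]) - (-1)·det([[1, 0, -3], [0, x - 3, -1], [0, 0, x - 3]]) + (0)·det([[1, x - 2, -3], [0, 0, -1], [0, 0, x - 3]]) - (3)·det([[1, x - 2, 0], [0, 0, x - 3], [0, 0, 0]]).

Evaluating gives χ_A(x) = x^4 - 12x^3 + 54x^2 - 108x + 81 = (x - 3)^4.

χ_A(x) = (x - 3)^4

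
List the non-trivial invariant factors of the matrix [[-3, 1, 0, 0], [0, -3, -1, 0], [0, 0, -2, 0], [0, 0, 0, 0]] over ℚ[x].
The Jordan structure of A has elementary divisors (x + 3)^2, (x + 2), x. Arranging the block sizes at each eigenvalue in decreasing order and taking row products gives the invariant factors.

Invariant factors (smallest first, each dividing the next): x(x + 2)(x + 3)^2.

Check: the last factor x(x + 2)(x + 3)^2 is the minimal polynomial, and the product x(x + 2)(x + 3)^2 is the characteristic polynomial.

x(x + 2)(x + 3)^2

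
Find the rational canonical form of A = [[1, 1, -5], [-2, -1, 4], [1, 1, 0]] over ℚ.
The invariant factors of A (the non-unit diagonal entries of the Smith normal form of xI - A over ℚ[x]) are x^3 + 2x - 5, each dividing the next. The characteristic polynomial is their product, x^3 + 2x - 5.

The rational canonical form is the block-diagonal matrix of companion matrices C(f_i):
R = [[0, 0, 5], [1, 0, -2], [0, 1, 0]].

Note the characteristic polynomial does not split into linear factors over ℚ, so A has no Jordan form over ℚ; the rational canonical form exists over any field.

R = [[0, 0, 5], [1, 0, -2], [0, 1, 0]]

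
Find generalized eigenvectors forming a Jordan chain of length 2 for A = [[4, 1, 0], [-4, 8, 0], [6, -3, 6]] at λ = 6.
We seek v_1 ∈ ker((A - 6I)^2) \ ker(A - 6I), then set v_{i+1} = (A - 6I) v_i.

One such chain is v_1 = [[0, 1, -1]]^T, v_2 = [[1, 2, -3]]^T. Check: (A - 6I) v_2 = [[0, 0, 0]]^T = 0.

v_1 = [[0, 1, -1]]^T, v_2 = [[1, 2, -3]]^T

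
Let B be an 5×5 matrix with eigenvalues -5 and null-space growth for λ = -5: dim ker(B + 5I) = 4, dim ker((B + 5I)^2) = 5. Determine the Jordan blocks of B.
λ = -5: successive nullity increments [4, 1] count blocks of size ≥ k; block sizes are [2, 1, 1, 1].

Jordan blocks: (-5, 2), (-5, 1), (-5, 1), (-5, 1)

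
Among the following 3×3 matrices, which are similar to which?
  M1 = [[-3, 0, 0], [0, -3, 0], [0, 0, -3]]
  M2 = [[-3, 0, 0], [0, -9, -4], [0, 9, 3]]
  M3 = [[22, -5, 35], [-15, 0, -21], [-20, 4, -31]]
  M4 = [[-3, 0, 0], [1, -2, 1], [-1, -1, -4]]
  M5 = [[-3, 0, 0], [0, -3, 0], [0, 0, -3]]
Characteristic polynomials: χ_{M1} = (x + 3)^3, χ_{M2} = (x + 3)^3, χ_{M3} = (x + 3)^3, χ_{M4} = (x + 3)^3, χ_{M5} = (x + 3)^3.

{M1, M5}: invariant factors x + 3, x + 3, x + 3.

{M2, M3, M4}: invariant factors x + 3, (x + 3)^2.

Matrices are similar if and only if their invariant-factor lists agree; the partition into similarity classes is {M1, M5}, {M2, M3, M4}.

2 classes: {M1, M5}, {M2, M3, M4}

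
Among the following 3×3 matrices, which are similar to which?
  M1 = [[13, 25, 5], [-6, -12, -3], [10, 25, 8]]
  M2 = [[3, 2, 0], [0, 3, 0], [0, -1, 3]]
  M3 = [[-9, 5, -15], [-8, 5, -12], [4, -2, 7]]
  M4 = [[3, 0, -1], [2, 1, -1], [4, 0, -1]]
2 classes: {M1, M2}, {M3, M4}

Characteristic polynomials: χ_{M1} = (x - 3)^3, χ_{M2} = (x - 3)^3, χ_{M3} = (x - 1)^3, χ_{M4} = (x - 1)^3.

{M1, M2}: invariant factors x - 3, (x - 3)^2.

{M3, M4}: invariant factors x - 1, (x - 1)^2.

Matrices are similar if and only if their invariant-factor lists agree; the partition into similarity classes is {M1, M2}, {M3, M4}.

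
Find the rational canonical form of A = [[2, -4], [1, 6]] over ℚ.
The invariant factors of A (the non-unit diagonal entries of the Smith normal form of xI - A over ℚ[x]) are (x - 4)^2, each dividing the next. The characteristic polynomial is their product, (x - 4)^2.

The rational canonical form is the block-diagonal matrix of companion matrices C(f_i):
R = [[0, -16], [1, 8]].

R = [[0, -16], [1, 8]]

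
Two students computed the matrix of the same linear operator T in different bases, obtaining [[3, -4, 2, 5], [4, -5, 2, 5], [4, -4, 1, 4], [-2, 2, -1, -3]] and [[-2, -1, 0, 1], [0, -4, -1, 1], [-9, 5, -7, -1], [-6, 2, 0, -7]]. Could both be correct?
No.

trace(A) = -4 but trace(B) = -20. The trace is a similarity invariant, so A and B are not similar.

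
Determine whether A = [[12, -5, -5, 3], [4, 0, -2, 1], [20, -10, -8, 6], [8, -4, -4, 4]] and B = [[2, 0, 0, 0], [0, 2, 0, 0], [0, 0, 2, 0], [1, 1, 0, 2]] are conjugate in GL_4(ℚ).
No.

Both have characteristic polynomial (x - 2)^4, but the minimal polynomial of A is (x - 2)^3 while the minimal polynomial of B is (x - 2)^2. The minimal polynomial is a similarity invariant, so A and B are not similar.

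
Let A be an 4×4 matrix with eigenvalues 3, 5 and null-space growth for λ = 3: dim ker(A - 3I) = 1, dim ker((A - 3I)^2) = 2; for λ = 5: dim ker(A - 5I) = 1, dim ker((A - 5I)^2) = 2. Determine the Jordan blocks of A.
λ = 3: successive nullity increments [1, 1] count blocks of size ≥ k; block sizes are [2].
λ = 5: successive nullity increments [1, 1] count blocks of size ≥ k; block sizes are [2].

Jordan blocks: (3, 2), (5, 2)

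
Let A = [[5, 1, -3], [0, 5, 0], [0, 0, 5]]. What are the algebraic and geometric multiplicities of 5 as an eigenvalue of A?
The characteristic polynomial is (x - 5)^3, so the factor x - 5 appears with exponent 3: the algebraic multiplicity is 3.

rank(A - 5I) = 1, so the eigenspace has dimension 3 - 1 = 2: the geometric multiplicity is 2.

Since 2 < 3, A is not diagonalizable.

algebraic multiplicity 3, geometric multiplicity 2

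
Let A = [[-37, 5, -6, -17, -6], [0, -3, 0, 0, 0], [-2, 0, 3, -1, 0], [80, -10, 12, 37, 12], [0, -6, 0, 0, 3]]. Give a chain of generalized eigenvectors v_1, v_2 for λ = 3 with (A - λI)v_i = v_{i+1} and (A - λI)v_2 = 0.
We seek v_1 ∈ ker((A - 3I)^2) \ ker(A - 3I), then set v_{i+1} = (A - 3I) v_i.

One such chain is v_1 = [[2, 0, 1, -5, 0]]^T, v_2 = [[-1, 0, 1, 2, 0]]^T. Check: (A - 3I) v_2 = [[0, 0, 0, 0, 0]]^T = 0.

v_1 = [[2, 0, 1, -5, 0]]^T, v_2 = [[-1, 0, 1, 2, 0]]^T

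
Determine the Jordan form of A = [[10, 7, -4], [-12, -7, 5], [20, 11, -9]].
The characteristic polynomial is det(xI - A) = (x + 2)^3, so the eigenvalues are -2 (algebraic multiplicity 3).

For λ = -2: rank(A + 2I) = 2, rank((A + 2I)^2) = 1, rank((A + 2I)^3) = 0. The eigenspace has dimension 3 - 2 = 1, so there is 1 Jordan block; the rank sequence gives block sizes [3].

Assembling the blocks gives the Jordan form J above.

J = [[-2, 1, 0], [0, -2, 1], [0, 0, -2]]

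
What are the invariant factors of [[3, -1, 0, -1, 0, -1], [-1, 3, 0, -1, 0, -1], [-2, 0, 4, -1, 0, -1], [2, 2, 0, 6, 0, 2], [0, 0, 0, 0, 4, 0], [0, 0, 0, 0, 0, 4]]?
x - 4, x - 4, (x - 4)^2, (x - 4)^2

The Jordan structure of A has elementary divisors (x - 4)^2, (x - 4)^2, (x - 4), (x - 4). Arranging the block sizes at each eigenvalue in decreasing order and taking row products gives the invariant factors.

Invariant factors (smallest first, each dividing the next): x - 4, x - 4, (x - 4)^2, (x - 4)^2.

Check: the last factor (x - 4)^2 is the minimal polynomial, and the product (x - 4)^6 is the characteristic polynomial.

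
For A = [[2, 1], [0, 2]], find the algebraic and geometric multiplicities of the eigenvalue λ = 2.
algebraic multiplicity 2, geometric multiplicity 1

The characteristic polynomial is (x - 2)^2, so the factor x - 2 appears with exponent 2: the algebraic multiplicity is 2.

rank(A - 2I) = 1, so the eigenspace has dimension 2 - 1 = 1: the geometric multiplicity is 1.

Since 1 < 2, A is not diagonalizable.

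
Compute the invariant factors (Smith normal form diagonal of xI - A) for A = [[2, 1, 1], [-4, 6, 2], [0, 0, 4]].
x - 4, (x - 4)^2

The Jordan structure of A has elementary divisors (x - 4)^2, (x - 4). Arranging the block sizes at each eigenvalue in decreasing order and taking row products gives the invariant factors.

Invariant factors (smallest first, each dividing the next): x - 4, (x - 4)^2.

Check: the last factor (x - 4)^2 is the minimal polynomial, and the product (x - 4)^3 is the characteristic polynomial.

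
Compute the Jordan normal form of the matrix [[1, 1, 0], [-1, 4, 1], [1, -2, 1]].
The characteristic polynomial is det(xI - A) = (x - 2)^3, so the eigenvalues are 2 (algebraic multiplicity 3).

For λ = 2: rank(A - 2I) = 2, rank((A - 2I)^2) = 1, rank((A - 2I)^3) = 0. The eigenspace has dimension 3 - 2 = 1, so there is 1 Jordan block; the rank sequence gives block sizes [3].

Assembling the blocks gives the Jordan form J above.

J = [[2, 1, 0], [0, 2, 1], [0, 0, 2]]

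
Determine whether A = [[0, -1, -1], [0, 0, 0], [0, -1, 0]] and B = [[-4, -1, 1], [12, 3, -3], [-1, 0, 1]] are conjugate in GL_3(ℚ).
Two matrices over a field are similar if and only if they have the same invariant factors.

Both A and B have characteristic polynomial x^3 and minimal polynomial x^3. Computing further, both have invariant factors x^3. Hence A and B are similar.

Yes.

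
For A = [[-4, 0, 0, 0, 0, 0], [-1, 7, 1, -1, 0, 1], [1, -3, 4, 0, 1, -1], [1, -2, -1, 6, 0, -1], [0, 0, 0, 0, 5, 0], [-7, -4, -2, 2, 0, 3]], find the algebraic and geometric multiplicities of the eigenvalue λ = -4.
The characteristic polynomial is (x - 5)^5(x + 4), so the factor x + 4 appears with exponent 1: the algebraic multiplicity is 1.

rank(A + 4I) = 5, so the eigenspace has dimension 6 - 5 = 1: the geometric multiplicity is 1.

algebraic multiplicity 1, geometric multiplicity 1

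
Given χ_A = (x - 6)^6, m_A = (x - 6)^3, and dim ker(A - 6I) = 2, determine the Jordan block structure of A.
λ = 6: algebraic multiplicity 6 (exponent in χ_A), largest block size 3 (exponent in m_A), 2 blocks (geometric multiplicity). These force block sizes [3, 3].

Jordan blocks: (6, 3), (6, 3)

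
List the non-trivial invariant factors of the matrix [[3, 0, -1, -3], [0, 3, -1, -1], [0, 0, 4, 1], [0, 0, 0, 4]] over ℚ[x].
x - 3, (x - 4)^2(x - 3)

The Jordan structure of A has elementary divisors (x - 3), (x - 3), (x - 4)^2. Arranging the block sizes at each eigenvalue in decreasing order and taking row products gives the invariant factors.

Invariant factors (smallest first, each dividing the next): x - 3, (x - 4)^2(x - 3).

Check: the last factor (x - 4)^2(x - 3) is the minimal polynomial, and the product (x - 4)^2(x - 3)^2 is the characteristic polynomial.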